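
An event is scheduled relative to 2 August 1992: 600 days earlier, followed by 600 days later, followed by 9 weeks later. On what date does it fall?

October 4, 1992

Subtracting 600 days from August 2, 1992:
Going back 2 days from August 2, 1992 reaches the end of the previous month; 600 − 2 = 598 left.
July 1992 has 31 days: 598 − 31 = 567 left.
June 1992 has 30 days: 567 − 30 = 537 left.
May 1992 has 31 days: 537 − 31 = 506 left.
April 1992 has 30 days: 506 − 30 = 476 left.
March 1992 has 31 days: 476 − 31 = 445 left.
February 1992 has 29 days (1992 is a leap year): 445 − 29 = 416 left.
January 1992 has 31 days: 416 − 31 = 385 left.
December 1991 has 31 days: 385 − 31 = 354 left.
November 1991 has 30 days: 354 − 30 = 324 left.
October 1991 has 31 days: 324 − 31 = 293 left.
September 1991 has 30 days: 293 − 30 = 263 left.
August 1991 has 31 days: 263 − 31 = 232 left.
July 1991 has 31 days: 232 − 31 = 201 left.
June 1991 has 30 days: 201 − 30 = 171 left.
May 1991 has 31 days: 171 − 31 = 140 left.
April 1991 has 30 days: 140 − 30 = 110 left.
March 1991 has 31 days: 110 − 31 = 79 left.
February 1991 has 28 days (1991 is not a leap year): 79 − 28 = 51 left.
January 1991 has 31 days: 51 − 31 = 20 left.
December 1990 has 31 days; 31 − 20 = 11 → December 11, 1990.
Adding 600 days from December 11, 1990:
December has 31 days, so 31 − 11 = 20 days remain after December 11, 1990; 600 − 20 = 580 left.
January 1991 has 31 days: 580 − 31 = 549 left.
February 1991 has 28 days (1991 is not a leap year): 549 − 28 = 521 left.
March 1991 has 31 days: 521 − 31 = 490 left.
April 1991 has 30 days: 490 − 30 = 460 left.
May 1991 has 31 days: 460 − 31 = 429 left.
June 1991 has 30 days: 429 − 30 = 399 left.
July 1991 has 31 days: 399 − 31 = 368 left.
August 1991 has 31 days: 368 − 31 = 337 left.
September 1991 has 30 days: 337 − 30 = 307 left.
October 1991 has 31 days: 307 − 31 = 276 left.
November 1991 has 30 days: 276 − 30 = 246 left.
December 1991 has 31 days: 246 − 31 = 215 left.
January 1992 has 31 days: 215 − 31 = 184 left.
February 1992 has 29 days (1992 is a leap year): 184 − 29 = 155 left.
March 1992 has 31 days: 155 − 31 = 124 left.
April 1992 has 30 days: 124 − 30 = 94 left.
May 1992 has 31 days: 94 − 31 = 63 left.
June 1992 has 30 days: 63 − 30 = 33 left.
July 1992 has 31 days: 33 − 31 = 2 left.
2 days into August 1992 → August 2, 1992.
Advancing 9 weeks (= 63 days) from August 2, 1992:
August has 31 days, so 31 − 2 = 29 days remain after August 2, 1992; 63 − 29 = 34 left.
September 1992 has 30 days: 34 − 30 = 4 left.
4 days into October 1992 → October 4, 1992.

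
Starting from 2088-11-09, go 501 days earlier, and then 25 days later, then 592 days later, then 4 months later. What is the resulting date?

Going back 501 days from November 9, 2088:
Going back 9 days from November 9, 2088 reaches the end of the previous month; 501 − 9 = 492 left.
October 2088 has 31 days: 492 − 31 = 461 left.
September 2088 has 30 days: 461 − 30 = 431 left.
August 2088 has 31 days: 431 − 31 = 400 left.
July 2088 has 31 days: 400 − 31 = 369 left.
June 2088 has 30 days: 369 − 30 = 339 left.
May 2088 has 31 days: 339 − 31 = 308 left.
April 2088 has 30 days: 308 − 30 = 278 left.
March 2088 has 31 days: 278 − 31 = 247 left.
February 2088 has 29 days (2088 is a leap year): 247 − 29 = 218 left.
January 2088 has 31 days: 218 − 31 = 187 left.
December 2087 has 31 days: 187 − 31 = 156 left.
November 2087 has 30 days: 156 − 30 = 126 left.
October 2087 has 31 days: 126 − 31 = 95 left.
September 2087 has 30 days: 95 − 30 = 65 left.
August 2087 has 31 days: 65 − 31 = 34 left.
July 2087 has 31 days: 34 − 31 = 3 left.
June 2087 has 30 days; 30 − 3 = 27 → June 27, 2087.
Advancing 25 days from June 27, 2087:
June has 30 days, so 30 − 27 = 3 days remain after June 27, 2087; 25 − 3 = 22 left.
22 days into July 2087 → July 22, 2087.
Counting forward 592 days from July 22, 2087:
July has 31 days, so 31 − 22 = 9 days remain after July 22, 2087; 592 − 9 = 583 left.
August 2087 has 31 days: 583 − 31 = 552 left.
September 2087 has 30 days: 552 − 30 = 522 left.
October 2087 has 31 days: 522 − 31 = 491 left.
November 2087 has 30 days: 491 − 30 = 461 left.
December 2087 has 31 days: 461 − 31 = 430 left.
January 2088 has 31 days: 430 − 31 = 399 left.
February 2088 has 29 days (2088 is a leap year): 399 − 29 = 370 left.
March 2088 has 31 days: 370 − 31 = 339 left.
April 2088 has 30 days: 339 − 30 = 309 left.
May 2088 has 31 days: 309 − 31 = 278 left.
June 2088 has 30 days: 278 − 30 = 248 left.
July 2088 has 31 days: 248 − 31 = 217 left.
August 2088 has 31 days: 217 − 31 = 186 left.
September 2088 has 30 days: 186 − 30 = 156 left.
October 2088 has 31 days: 156 − 31 = 125 left.
November 2088 has 30 days: 125 − 30 = 95 left.
December 2088 has 31 days: 95 − 31 = 64 left.
January 2089 has 31 days: 64 − 31 = 33 left.
February 2089 has 28 days (2089 is not a leap year): 33 − 28 = 5 left.
5 days into March 2089 → March 5, 2089.
Adding 4 months from March 5, 2089:
month 3 + 4 = 7 → July 2089.
Day 5 is valid in July, giving July 5, 2089.

July 5, 2089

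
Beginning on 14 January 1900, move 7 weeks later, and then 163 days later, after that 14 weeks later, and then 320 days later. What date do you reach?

October 6, 1901

Counting forward 7 weeks (= 49 days) from January 14, 1900:
January has 31 days, so 31 − 14 = 17 days remain after January 14, 1900; 49 − 17 = 32 left.
February 1900 has 28 days (1900 is not a leap year (divisible by 100 but not 400)): 32 − 28 = 4 left.
4 days into March 1900 → March 4, 1900.
Counting forward 163 days from March 4, 1900:
March has 31 days, so 31 − 4 = 27 days remain after March 4, 1900; 163 − 27 = 136 left.
April 1900 has 30 days: 136 − 30 = 106 left.
May 1900 has 31 days: 106 − 31 = 75 left.
June 1900 has 30 days: 75 − 30 = 45 left.
July 1900 has 31 days: 45 − 31 = 14 left.
14 days into August 1900 → August 14, 1900.
Adding 14 weeks (= 98 days) from August 14, 1900:
August has 31 days, so 31 − 14 = 17 days remain after August 14, 1900; 98 − 17 = 81 left.
September 1900 has 30 days: 81 − 30 = 51 left.
October 1900 has 31 days: 51 − 31 = 20 left.
20 days into November 1900 → November 20, 1900.
Adding 320 days from November 20, 1900:
November has 30 days, so 30 − 20 = 10 days remain after November 20, 1900; 320 − 10 = 310 left.
December 1900 has 31 days: 310 − 31 = 279 left.
January 1901 has 31 days: 279 − 31 = 248 left.
February 1901 has 28 days (1901 is not a leap year): 248 − 28 = 220 left.
March 1901 has 31 days: 220 − 31 = 189 left.
April 1901 has 30 days: 189 − 30 = 159 left.
May 1901 has 31 days: 159 − 31 = 128 left.
June 1901 has 30 days: 128 − 30 = 98 left.
July 1901 has 31 days: 98 − 31 = 67 left.
August 1901 has 31 days: 67 − 31 = 36 left.
September 1901 has 30 days: 36 − 30 = 6 left.
6 days into October 1901 → October 6, 1901.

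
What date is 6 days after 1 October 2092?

Advancing 6 days from October 1, 2092.
October has 31 days; 1 + 6 = 7, still in October.

October 7, 2092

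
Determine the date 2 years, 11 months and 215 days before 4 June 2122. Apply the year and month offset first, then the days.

Counting back 2 years, 11 months and 215 days from June 4, 2122: first the month/year part, then the days.
-2 years → 2120; month 6 − 11 = -5, which is month 7 of year 2119 → July 2119.
Day 4 is valid in July, giving July 4, 2119.
Now subtract 215 days from July 4, 2119.
Going back 4 days from July 4, 2119 reaches the end of the previous month; 215 − 4 = 211 left.
June 2119 has 30 days: 211 − 30 = 181 left.
May 2119 has 31 days: 181 − 31 = 150 left.
April 2119 has 30 days: 150 − 30 = 120 left.
March 2119 has 31 days: 120 − 31 = 89 left.
February 2119 has 28 days (2119 is not a leap year): 89 − 28 = 61 left.
January 2119 has 31 days: 61 − 31 = 30 left.
December 2118 has 31 days; 31 − 30 = 1 → December 1, 2118.

December 1, 2118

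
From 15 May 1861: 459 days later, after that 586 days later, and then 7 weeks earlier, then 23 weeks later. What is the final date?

Adding 459 days from May 15, 1861:
May has 31 days, so 31 − 15 = 16 days remain after May 15, 1861; 459 − 16 = 443 left.
June 1861 has 30 days: 443 − 30 = 413 left.
July 1861 has 31 days: 413 − 31 = 382 left.
August 1861 has 31 days: 382 − 31 = 351 left.
September 1861 has 30 days: 351 − 30 = 321 left.
October 1861 has 31 days: 321 − 31 = 290 left.
November 1861 has 30 days: 290 − 30 = 260 left.
December 1861 has 31 days: 260 − 31 = 229 left.
January 1862 has 31 days: 229 − 31 = 198 left.
February 1862 has 28 days (1862 is not a leap year): 198 − 28 = 170 left.
March 1862 has 31 days: 170 − 31 = 139 left.
April 1862 has 30 days: 139 − 30 = 109 left.
May 1862 has 31 days: 109 − 31 = 78 left.
June 1862 has 30 days: 78 − 30 = 48 left.
July 1862 has 31 days: 48 − 31 = 17 left.
17 days into August 1862 → August 17, 1862.
Counting forward 586 days from August 17, 1862:
August has 31 days, so 31 − 17 = 14 days remain after August 17, 1862; 586 − 14 = 572 left.
September 1862 has 30 days: 572 − 30 = 542 left.
October 1862 has 31 days: 542 − 31 = 511 left.
November 1862 has 30 days: 511 − 30 = 481 left.
December 1862 has 31 days: 481 − 31 = 450 left.
January 1863 has 31 days: 450 − 31 = 419 left.
February 1863 has 28 days (1863 is not a leap year): 419 − 28 = 391 left.
March 1863 has 31 days: 391 − 31 = 360 left.
April 1863 has 30 days: 360 − 30 = 330 left.
May 1863 has 31 days: 330 − 31 = 299 left.
June 1863 has 30 days: 299 − 30 = 269 left.
July 1863 has 31 days: 269 − 31 = 238 left.
August 1863 has 31 days: 238 − 31 = 207 left.
September 1863 has 30 days: 207 − 30 = 177 left.
October 1863 has 31 days: 177 − 31 = 146 left.
November 1863 has 30 days: 146 − 30 = 116 left.
December 1863 has 31 days: 116 − 31 = 85 left.
January 1864 has 31 days: 85 − 31 = 54 left.
February 1864 has 29 days (1864 is a leap year): 54 − 29 = 25 left.
25 days into March 1864 → March 25, 1864.
Going back 7 weeks (= 49 days) from March 25, 1864:
Going back 25 days from March 25, 1864 reaches the end of the previous month; 49 − 25 = 24 left.
February 1864 has 29 days; 29 − 24 = 5 → February 5, 1864.
Counting forward 23 weeks (= 161 days) from February 5, 1864:
February has 29 days, so 29 − 5 = 24 days remain after February 5, 1864; 161 − 24 = 137 left.
March 1864 has 31 days: 137 − 31 = 106 left.
April 1864 has 30 days: 106 − 30 = 76 left.
May 1864 has 31 days: 76 − 31 = 45 left.
June 1864 has 30 days: 45 − 30 = 15 left.
15 days into July 1864 → July 15, 1864.

July 15, 1864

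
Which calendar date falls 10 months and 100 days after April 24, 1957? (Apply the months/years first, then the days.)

June 4, 1958

Advancing 10 months and 100 days from April 24, 1957: first the month/year part, then the days.
month 4 + 10 = 14, which is month 2 of year 1958 → February 1958.
Day 24 is valid in February, giving February 24, 1958.
Now add 100 days from February 24, 1958.
February has 28 days, so 28 − 24 = 4 days remain after February 24, 1958; 100 − 4 = 96 left.
March 1958 has 31 days: 96 − 31 = 65 left.
April 1958 has 30 days: 65 − 30 = 35 left.
May 1958 has 31 days: 35 − 31 = 4 left.
4 days into June 1958 → June 4, 1958.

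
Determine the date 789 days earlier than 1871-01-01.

Going back 789 days from January 1, 1871.
Going back 1 day from January 1, 1871 reaches the end of the previous month; 789 − 1 = 788 left.
December 1870 has 31 days: 788 − 31 = 757 left.
November 1870 has 30 days: 757 − 30 = 727 left.
October 1870 has 31 days: 727 − 31 = 696 left.
September 1870 has 30 days: 696 − 30 = 666 left.
August 1870 has 31 days: 666 − 31 = 635 left.
July 1870 has 31 days: 635 − 31 = 604 left.
June 1870 has 30 days: 604 − 30 = 574 left.
May 1870 has 31 days: 574 − 31 = 543 left.
April 1870 has 30 days: 543 − 30 = 513 left.
March 1870 has 31 days: 513 − 31 = 482 left.
February 1870 has 28 days (1870 is not a leap year): 482 − 28 = 454 left.
January 1870 has 31 days: 454 − 31 = 423 left.
December 1869 has 31 days: 423 − 31 = 392 left.
November 1869 has 30 days: 392 − 30 = 362 left.
October 1869 has 31 days: 362 − 31 = 331 left.
September 1869 has 30 days: 331 − 30 = 301 left.
August 1869 has 31 days: 301 − 31 = 270 left.
July 1869 has 31 days: 270 − 31 = 239 left.
June 1869 has 30 days: 239 − 30 = 209 left.
May 1869 has 31 days: 209 − 31 = 178 left.
April 1869 has 30 days: 178 − 30 = 148 left.
March 1869 has 31 days: 148 − 31 = 117 left.
February 1869 has 28 days (1869 is not a leap year): 117 − 28 = 89 left.
January 1869 has 31 days: 89 − 31 = 58 left.
December 1868 has 31 days: 58 − 31 = 27 left.
November 1868 has 30 days; 30 − 27 = 3 → November 3, 1868.

November 3, 1868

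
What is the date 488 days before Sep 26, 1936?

May 27, 1935

Subtracting 488 days from September 26, 1936.
Going back 26 days from September 26, 1936 reaches the end of the previous month; 488 − 26 = 462 left.
August 1936 has 31 days: 462 − 31 = 431 left.
July 1936 has 31 days: 431 − 31 = 400 left.
June 1936 has 30 days: 400 − 30 = 370 left.
May 1936 has 31 days: 370 − 31 = 339 left.
April 1936 has 30 days: 339 − 30 = 309 left.
March 1936 has 31 days: 309 − 31 = 278 left.
February 1936 has 29 days (1936 is a leap year): 278 − 29 = 249 left.
January 1936 has 31 days: 249 − 31 = 218 left.
December 1935 has 31 days: 218 − 31 = 187 left.
November 1935 has 30 days: 187 − 30 = 157 left.
October 1935 has 31 days: 157 − 31 = 126 left.
September 1935 has 30 days: 126 − 30 = 96 left.
August 1935 has 31 days: 96 − 31 = 65 left.
July 1935 has 31 days: 65 − 31 = 34 left.
June 1935 has 30 days: 34 − 30 = 4 left.
May 1935 has 31 days; 31 − 4 = 27 → May 27, 1935.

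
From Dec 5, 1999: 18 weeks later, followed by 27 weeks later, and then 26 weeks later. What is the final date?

Counting forward 18 weeks (= 126 days) from December 5, 1999:
December has 31 days, so 31 − 5 = 26 days remain after December 5, 1999; 126 − 26 = 100 left.
January 2000 has 31 days: 100 − 31 = 69 left.
February 2000 has 29 days (2000 is a leap year (divisible by 400)): 69 − 29 = 40 left.
March 2000 has 31 days: 40 − 31 = 9 left.
9 days into April 2000 → April 9, 2000.
Adding 27 weeks (= 189 days) from April 9, 2000:
April has 30 days, so 30 − 9 = 21 days remain after April 9, 2000; 189 − 21 = 168 left.
May 2000 has 31 days: 168 − 31 = 137 left.
June 2000 has 30 days: 137 − 30 = 107 left.
July 2000 has 31 days: 107 − 31 = 76 left.
August 2000 has 31 days: 76 − 31 = 45 left.
September 2000 has 30 days: 45 − 30 = 15 left.
15 days into October 2000 → October 15, 2000.
Counting forward 26 weeks (= 182 days) from October 15, 2000:
October has 31 days, so 31 − 15 = 16 days remain after October 15, 2000; 182 − 16 = 166 left.
November 2000 has 30 days: 166 − 30 = 136 left.
December 2000 has 31 days: 136 − 31 = 105 left.
January 2001 has 31 days: 105 − 31 = 74 left.
February 2001 has 28 days (2001 is not a leap year): 74 − 28 = 46 left.
March 2001 has 31 days: 46 − 31 = 15 left.
15 days into April 2001 → April 15, 2001.

April 15, 2001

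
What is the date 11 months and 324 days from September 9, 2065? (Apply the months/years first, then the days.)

Counting forward 11 months and 324 days from September 9, 2065: first the month/year part, then the days.
month 9 + 11 = 20, which is month 8 of year 2066 → August 2066.
Day 9 is valid in August, giving August 9, 2066.
Now add 324 days from August 9, 2066.
August has 31 days, so 31 − 9 = 22 days remain after August 9, 2066; 324 − 22 = 302 left.
September 2066 has 30 days: 302 − 30 = 272 left.
October 2066 has 31 days: 272 − 31 = 241 left.
November 2066 has 30 days: 241 − 30 = 211 left.
December 2066 has 31 days: 211 − 31 = 180 left.
January 2067 has 31 days: 180 − 31 = 149 left.
February 2067 has 28 days (2067 is not a leap year): 149 − 28 = 121 left.
March 2067 has 31 days: 121 − 31 = 90 left.
April 2067 has 30 days: 90 − 30 = 60 left.
May 2067 has 31 days: 60 − 31 = 29 left.
29 days into June 2067 → June 29, 2067.

June 29, 2067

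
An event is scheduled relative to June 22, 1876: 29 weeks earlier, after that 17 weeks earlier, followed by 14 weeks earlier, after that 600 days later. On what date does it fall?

Going back 29 weeks (= 203 days) from June 22, 1876:
Going back 22 days from June 22, 1876 reaches the end of the previous month; 203 − 22 = 181 left.
May 1876 has 31 days: 181 − 31 = 150 left.
April 1876 has 30 days: 150 − 30 = 120 left.
March 1876 has 31 days: 120 − 31 = 89 left.
February 1876 has 29 days (1876 is a leap year): 89 − 29 = 60 left.
January 1876 has 31 days: 60 − 31 = 29 left.
December 1875 has 31 days; 31 − 29 = 2 → December 2, 1875.
Subtracting 17 weeks (= 119 days) from December 2, 1875:
Going back 2 days from December 2, 1875 reaches the end of the previous month; 119 − 2 = 117 left.
November 1875 has 30 days: 117 − 30 = 87 left.
October 1875 has 31 days: 87 − 31 = 56 left.
September 1875 has 30 days: 56 − 30 = 26 left.
August 1875 has 31 days; 31 − 26 = 5 → August 5, 1875.
Going back 14 weeks (= 98 days) from August 5, 1875:
Going back 5 days from August 5, 1875 reaches the end of the previous month; 98 − 5 = 93 left.
July 1875 has 31 days: 93 − 31 = 62 left.
June 1875 has 30 days: 62 − 30 = 32 left.
May 1875 has 31 days: 32 − 31 = 1 left.
April 1875 has 30 days; 30 − 1 = 29 → April 29, 1875.
Counting forward 600 days from April 29, 1875:
April has 30 days, so 30 − 29 = 1 day remains after April 29, 1875; 600 − 1 = 599 left.
May 1875 has 31 days: 599 − 31 = 568 left.
June 1875 has 30 days: 568 − 30 = 538 left.
July 1875 has 31 days: 538 − 31 = 507 left.
August 1875 has 31 days: 507 − 31 = 476 left.
September 1875 has 30 days: 476 − 30 = 446 left.
October 1875 has 31 days: 446 − 31 = 415 left.
November 1875 has 30 days: 415 − 30 = 385 left.
December 1875 has 31 days: 385 − 31 = 354 left.
January 1876 has 31 days: 354 − 31 = 323 left.
February 1876 has 29 days (1876 is a leap year): 323 − 29 = 294 left.
March 1876 has 31 days: 294 − 31 = 263 left.
April 1876 has 30 days: 263 − 30 = 233 left.
May 1876 has 31 days: 233 − 31 = 202 left.
June 1876 has 30 days: 202 − 30 = 172 left.
July 1876 has 31 days: 172 − 31 = 141 left.
August 1876 has 31 days: 141 − 31 = 110 left.
September 1876 has 30 days: 110 − 30 = 80 left.
October 1876 has 31 days: 80 − 31 = 49 left.
November 1876 has 30 days: 49 − 30 = 19 left.
19 days into December 1876 → December 19, 1876.

December 19, 1876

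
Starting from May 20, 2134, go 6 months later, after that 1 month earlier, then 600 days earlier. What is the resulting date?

Advancing 6 months from May 20, 2134:
month 5 + 6 = 11 → November 2134.
Day 20 is valid in November, giving November 20, 2134.
Counting back 1 month from November 20, 2134:
month 11 − 1 = 10 → October 2134.
Day 20 is valid in October, giving October 20, 2134.
Going back 600 days from October 20, 2134:
Going back 20 days from October 20, 2134 reaches the end of the previous month; 600 − 20 = 580 left.
September 2134 has 30 days: 580 − 30 = 550 left.
August 2134 has 31 days: 550 − 31 = 519 left.
July 2134 has 31 days: 519 − 31 = 488 left.
June 2134 has 30 days: 488 − 30 = 458 left.
May 2134 has 31 days: 458 − 31 = 427 left.
April 2134 has 30 days: 427 − 30 = 397 left.
March 2134 has 31 days: 397 − 31 = 366 left.
February 2134 has 28 days (2134 is not a leap year): 366 − 28 = 338 left.
January 2134 has 31 days: 338 − 31 = 307 left.
December 2133 has 31 days: 307 − 31 = 276 left.
November 2133 has 30 days: 276 − 30 = 246 left.
October 2133 has 31 days: 246 − 31 = 215 left.
September 2133 has 30 days: 215 − 30 = 185 left.
August 2133 has 31 days: 185 − 31 = 154 left.
July 2133 has 31 days: 154 − 31 = 123 left.
June 2133 has 30 days: 123 − 30 = 93 left.
May 2133 has 31 days: 93 − 31 = 62 left.
April 2133 has 30 days: 62 − 30 = 32 left.
March 2133 has 31 days: 32 − 31 = 1 left.
February 2133 has 28 days; 28 − 1 = 27 → February 27, 2133.

February 27, 2133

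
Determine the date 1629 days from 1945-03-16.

Counting forward 1629 days from March 16, 1945.
March has 31 days, so 31 − 16 = 15 days remain after March 16, 1945; 1629 − 15 = 1614 left.
April 1945 has 30 days: 1614 − 30 = 1584 left.
May 1945 has 31 days: 1584 − 31 = 1553 left.
June 1945 has 30 days: 1553 − 30 = 1523 left.
July 1945 has 31 days: 1523 − 31 = 1492 left.
August 1945 has 31 days: 1492 − 31 = 1461 left.
September 1945 has 30 days: 1461 − 30 = 1431 left.
October 1945 has 31 days: 1431 − 31 = 1400 left.
November 1945 has 30 days: 1400 − 30 = 1370 left.
December 1945 has 31 days: 1370 − 31 = 1339 left.
January 1946 has 31 days: 1339 − 31 = 1308 left.
February 1946 has 28 days (1946 is not a leap year): 1308 − 28 = 1280 left.
March 1946 has 31 days: 1280 − 31 = 1249 left.
April 1946 has 30 days: 1249 − 30 = 1219 left.
May 1946 has 31 days: 1219 − 31 = 1188 left.
June 1946 has 30 days: 1188 − 30 = 1158 left.
July 1946 has 31 days: 1158 − 31 = 1127 left.
August 1946 has 31 days: 1127 − 31 = 1096 left.
September 1946 has 30 days: 1096 − 30 = 1066 left.
October 1946 has 31 days: 1066 − 31 = 1035 left.
November 1946 has 30 days: 1035 − 30 = 1005 left.
December 1946 has 31 days: 1005 − 31 = 974 left.
January 1947 has 31 days: 974 − 31 = 943 left.
February 1947 has 28 days (1947 is not a leap year): 943 − 28 = 915 left.
March 1947 has 31 days: 915 − 31 = 884 left.
April 1947 has 30 days: 884 − 30 = 854 left.
May 1947 has 31 days: 854 − 31 = 823 left.
June 1947 has 30 days: 823 − 30 = 793 left.
July 1947 has 31 days: 793 − 31 = 762 left.
August 1947 has 31 days: 762 − 31 = 731 left.
September 1947 has 30 days: 731 − 30 = 701 left.
October 1947 has 31 days: 701 − 31 = 670 left.
November 1947 has 30 days: 670 − 30 = 640 left.
December 1947 has 31 days: 640 − 31 = 609 left.
January 1948 has 31 days: 609 − 31 = 578 left.
February 1948 has 29 days (1948 is a leap year): 578 − 29 = 549 left.
March 1948 has 31 days: 549 − 31 = 518 left.
April 1948 has 30 days: 518 − 30 = 488 left.
May 1948 has 31 days: 488 − 31 = 457 left.
June 1948 has 30 days: 457 − 30 = 427 left.
July 1948 has 31 days: 427 − 31 = 396 left.
August 1948 has 31 days: 396 − 31 = 365 left.
September 1948 has 30 days: 365 − 30 = 335 left.
October 1948 has 31 days: 335 − 31 = 304 left.
November 1948 has 30 days: 304 − 30 = 274 left.
December 1948 has 31 days: 274 − 31 = 243 left.
January 1949 has 31 days: 243 − 31 = 212 left.
February 1949 has 28 days (1949 is not a leap year): 212 − 28 = 184 left.
March 1949 has 31 days: 184 − 31 = 153 left.
April 1949 has 30 days: 153 − 30 = 123 left.
May 1949 has 31 days: 123 − 31 = 92 left.
June 1949 has 30 days: 92 − 30 = 62 left.
July 1949 has 31 days: 62 − 31 = 31 left.
31 days into August 1949 → August 31, 1949.

August 31, 1949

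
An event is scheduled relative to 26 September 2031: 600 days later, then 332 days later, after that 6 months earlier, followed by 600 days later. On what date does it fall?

Counting forward 600 days from September 26, 2031:
September has 30 days, so 30 − 26 = 4 days remain after September 26, 2031; 600 − 4 = 596 left.
October 2031 has 31 days: 596 − 31 = 565 left.
November 2031 has 30 days: 565 − 30 = 535 left.
December 2031 has 31 days: 535 − 31 = 504 left.
January 2032 has 31 days: 504 − 31 = 473 left.
February 2032 has 29 days (2032 is a leap year): 473 − 29 = 444 left.
March 2032 has 31 days: 444 − 31 = 413 left.
April 2032 has 30 days: 413 − 30 = 383 left.
May 2032 has 31 days: 383 − 31 = 352 left.
June 2032 has 30 days: 352 − 30 = 322 left.
July 2032 has 31 days: 322 − 31 = 291 left.
August 2032 has 31 days: 291 − 31 = 260 left.
September 2032 has 30 days: 260 − 30 = 230 left.
October 2032 has 31 days: 230 − 31 = 199 left.
November 2032 has 30 days: 199 − 30 = 169 left.
December 2032 has 31 days: 169 − 31 = 138 left.
January 2033 has 31 days: 138 − 31 = 107 left.
February 2033 has 28 days (2033 is not a leap year): 107 − 28 = 79 left.
March 2033 has 31 days: 79 − 31 = 48 left.
April 2033 has 30 days: 48 − 30 = 18 left.
18 days into May 2033 → May 18, 2033.
Advancing 332 days from May 18, 2033:
May has 31 days, so 31 − 18 = 13 days remain after May 18, 2033; 332 − 13 = 319 left.
June 2033 has 30 days: 319 − 30 = 289 left.
July 2033 has 31 days: 289 − 31 = 258 left.
August 2033 has 31 days: 258 − 31 = 227 left.
September 2033 has 30 days: 227 − 30 = 197 left.
October 2033 has 31 days: 197 − 31 = 166 left.
November 2033 has 30 days: 166 − 30 = 136 left.
December 2033 has 31 days: 136 − 31 = 105 left.
January 2034 has 31 days: 105 − 31 = 74 left.
February 2034 has 28 days (2034 is not a leap year): 74 − 28 = 46 left.
March 2034 has 31 days: 46 − 31 = 15 left.
15 days into April 2034 → April 15, 2034.
Counting back 6 months from April 15, 2034:
month 4 − 6 = -2, which is month 10 of year 2033 → October 2033.
Day 15 is valid in October, giving October 15, 2033.
Counting forward 600 days from October 15, 2033:
October has 31 days, so 31 − 15 = 16 days remain after October 15, 2033; 600 − 16 = 584 left.
November 2033 has 30 days: 584 − 30 = 554 left.
December 2033 has 31 days: 554 − 31 = 523 left.
January 2034 has 31 days: 523 − 31 = 492 left.
February 2034 has 28 days (2034 is not a leap year): 492 − 28 = 464 left.
March 2034 has 31 days: 464 − 31 = 433 left.
April 2034 has 30 days: 433 − 30 = 403 left.
May 2034 has 31 days: 403 − 31 = 372 left.
June 2034 has 30 days: 372 − 30 = 342 left.
July 2034 has 31 days: 342 − 31 = 311 left.
August 2034 has 31 days: 311 − 31 = 280 left.
September 2034 has 30 days: 280 − 30 = 250 left.
October 2034 has 31 days: 250 − 31 = 219 left.
November 2034 has 30 days: 219 − 30 = 189 left.
December 2034 has 31 days: 189 − 31 = 158 left.
January 2035 has 31 days: 158 − 31 = 127 left.
February 2035 has 28 days (2035 is not a leap year): 127 − 28 = 99 left.
March 2035 has 31 days: 99 − 31 = 68 left.
April 2035 has 30 days: 68 − 30 = 38 left.
May 2035 has 31 days: 38 − 31 = 7 left.
7 days into June 2035 → June 7, 2035.

June 7, 2035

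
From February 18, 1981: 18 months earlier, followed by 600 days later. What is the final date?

Going back 18 months from February 18, 1981:
month 2 − 18 = -16, which is month 8 of year 1979 → August 1979.
Day 18 is valid in August, giving August 18, 1979.
Advancing 600 days from August 18, 1979:
August has 31 days, so 31 − 18 = 13 days remain after August 18, 1979; 600 − 13 = 587 left.
September 1979 has 30 days: 587 − 30 = 557 left.
October 1979 has 31 days: 557 − 31 = 526 left.
November 1979 has 30 days: 526 − 30 = 496 left.
December 1979 has 31 days: 496 − 31 = 465 left.
January 1980 has 31 days: 465 − 31 = 434 left.
February 1980 has 29 days (1980 is a leap year): 434 − 29 = 405 left.
March 1980 has 31 days: 405 − 31 = 374 left.
April 1980 has 30 days: 374 − 30 = 344 left.
May 1980 has 31 days: 344 − 31 = 313 left.
June 1980 has 30 days: 313 − 30 = 283 left.
July 1980 has 31 days: 283 − 31 = 252 left.
August 1980 has 31 days: 252 − 31 = 221 left.
September 1980 has 30 days: 221 − 30 = 191 left.
October 1980 has 31 days: 191 − 31 = 160 left.
November 1980 has 30 days: 160 − 30 = 130 left.
December 1980 has 31 days: 130 − 31 = 99 left.
January 1981 has 31 days: 99 − 31 = 68 left.
February 1981 has 28 days (1981 is not a leap year): 68 − 28 = 40 left.
March 1981 has 31 days: 40 − 31 = 9 left.
9 days into April 1981 → April 9, 1981.

April 9, 1981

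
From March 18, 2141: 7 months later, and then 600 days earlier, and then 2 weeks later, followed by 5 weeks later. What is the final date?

April 15, 2140

Adding 7 months from March 18, 2141:
month 3 + 7 = 10 → October 2141.
Day 18 is valid in October, giving October 18, 2141.
Subtracting 600 days from October 18, 2141:
Going back 18 days from October 18, 2141 reaches the end of the previous month; 600 − 18 = 582 left.
September 2141 has 30 days: 582 − 30 = 552 left.
August 2141 has 31 days: 552 − 31 = 521 left.
July 2141 has 31 days: 521 − 31 = 490 left.
June 2141 has 30 days: 490 − 30 = 460 left.
May 2141 has 31 days: 460 − 31 = 429 left.
April 2141 has 30 days: 429 − 30 = 399 left.
March 2141 has 31 days: 399 − 31 = 368 left.
February 2141 has 28 days (2141 is not a leap year): 368 − 28 = 340 left.
January 2141 has 31 days: 340 − 31 = 309 left.
December 2140 has 31 days: 309 − 31 = 278 left.
November 2140 has 30 days: 278 − 30 = 248 left.
October 2140 has 31 days: 248 − 31 = 217 left.
September 2140 has 30 days: 217 − 30 = 187 left.
August 2140 has 31 days: 187 − 31 = 156 left.
July 2140 has 31 days: 156 − 31 = 125 left.
June 2140 has 30 days: 125 − 30 = 95 left.
May 2140 has 31 days: 95 − 31 = 64 left.
April 2140 has 30 days: 64 − 30 = 34 left.
March 2140 has 31 days: 34 − 31 = 3 left.
February 2140 has 29 days; 29 − 3 = 26 → February 26, 2140.
Advancing 2 weeks (= 14 days) from February 26, 2140:
February has 29 days, so 29 − 26 = 3 days remain after February 26, 2140; 14 − 3 = 11 left.
11 days into March 2140 → March 11, 2140.
Adding 5 weeks (= 35 days) from March 11, 2140:
March has 31 days, so 31 − 11 = 20 days remain after March 11, 2140; 35 − 20 = 15 left.
15 days into April 2140 → April 15, 2140.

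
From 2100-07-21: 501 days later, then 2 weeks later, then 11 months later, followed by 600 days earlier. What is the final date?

Advancing 501 days from July 21, 2100:
July has 31 days, so 31 − 21 = 10 days remain after July 21, 2100; 501 − 10 = 491 left.
August 2100 has 31 days: 491 − 31 = 460 left.
September 2100 has 30 days: 460 − 30 = 430 left.
October 2100 has 31 days: 430 − 31 = 399 left.
November 2100 has 30 days: 399 − 30 = 369 left.
December 2100 has 31 days: 369 − 31 = 338 left.
January 2101 has 31 days: 338 − 31 = 307 left.
February 2101 has 28 days (2101 is not a leap year): 307 − 28 = 279 left.
March 2101 has 31 days: 279 − 31 = 248 left.
April 2101 has 30 days: 248 − 30 = 218 left.
May 2101 has 31 days: 218 − 31 = 187 left.
June 2101 has 30 days: 187 − 30 = 157 left.
July 2101 has 31 days: 157 − 31 = 126 left.
August 2101 has 31 days: 126 − 31 = 95 left.
September 2101 has 30 days: 95 − 30 = 65 left.
October 2101 has 31 days: 65 − 31 = 34 left.
November 2101 has 30 days: 34 − 30 = 4 left.
4 days into December 2101 → December 4, 2101.
Adding 2 weeks (= 14 days) from December 4, 2101:
December has 31 days; 4 + 14 = 18, still in December.
Counting forward 11 months from December 18, 2101:
month 12 + 11 = 23, which is month 11 of year 2102 → November 2102.
Day 18 is valid in November, giving November 18, 2102.
Counting back 600 days from November 18, 2102:
Going back 18 days from November 18, 2102 reaches the end of the previous month; 600 − 18 = 582 left.
October 2102 has 31 days: 582 − 31 = 551 left.
September 2102 has 30 days: 551 − 30 = 521 left.
August 2102 has 31 days: 521 − 31 = 490 left.
July 2102 has 31 days: 490 − 31 = 459 left.
June 2102 has 30 days: 459 − 30 = 429 left.
May 2102 has 31 days: 429 − 31 = 398 left.
April 2102 has 30 days: 398 − 30 = 368 left.
March 2102 has 31 days: 368 − 31 = 337 left.
February 2102 has 28 days (2102 is not a leap year): 337 − 28 = 309 left.
January 2102 has 31 days: 309 − 31 = 278 left.
December 2101 has 31 days: 278 − 31 = 247 left.
November 2101 has 30 days: 247 − 30 = 217 left.
October 2101 has 31 days: 217 − 31 = 186 left.
September 2101 has 30 days: 186 − 30 = 156 left.
August 2101 has 31 days: 156 − 31 = 125 left.
July 2101 has 31 days: 125 − 31 = 94 left.
June 2101 has 30 days: 94 − 30 = 64 left.
May 2101 has 31 days: 64 − 31 = 33 left.
April 2101 has 30 days: 33 − 30 = 3 left.
March 2101 has 31 days; 31 − 3 = 28 → March 28, 2101.

March 28, 2101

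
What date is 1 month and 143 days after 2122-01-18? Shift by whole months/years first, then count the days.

July 11, 2122

Adding 1 month and 143 days from January 18, 2122: first the month/year part, then the days.
month 1 + 1 = 2 → February 2122.
Day 18 is valid in February, giving February 18, 2122.
Now add 143 days from February 18, 2122.
February has 28 days, so 28 − 18 = 10 days remain after February 18, 2122; 143 − 10 = 133 left.
March 2122 has 31 days: 133 − 31 = 102 left.
April 2122 has 30 days: 102 − 30 = 72 left.
May 2122 has 31 days: 72 − 31 = 41 left.
June 2122 has 30 days: 41 − 30 = 11 left.
11 days into July 2122 → July 11, 2122.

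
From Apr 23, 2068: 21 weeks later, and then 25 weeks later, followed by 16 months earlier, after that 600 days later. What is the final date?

Advancing 21 weeks (= 147 days) from April 23, 2068:
April has 30 days, so 30 − 23 = 7 days remain after April 23, 2068; 147 − 7 = 140 left.
May 2068 has 31 days: 140 − 31 = 109 left.
June 2068 has 30 days: 109 − 30 = 79 left.
July 2068 has 31 days: 79 − 31 = 48 left.
August 2068 has 31 days: 48 − 31 = 17 left.
17 days into September 2068 → September 17, 2068.
Adding 25 weeks (= 175 days) from September 17, 2068:
September has 30 days, so 30 − 17 = 13 days remain after September 17, 2068; 175 − 13 = 162 left.
October 2068 has 31 days: 162 − 31 = 131 left.
November 2068 has 30 days: 131 − 30 = 101 left.
December 2068 has 31 days: 101 − 31 = 70 left.
January 2069 has 31 days: 70 − 31 = 39 left.
February 2069 has 28 days (2069 is not a leap year): 39 − 28 = 11 left.
11 days into March 2069 → March 11, 2069.
Going back 16 months from March 11, 2069:
month 3 − 16 = -13, which is month 11 of year 2067 → November 2067.
Day 11 is valid in November, giving November 11, 2067.
Advancing 600 days from November 11, 2067:
November has 30 days, so 30 − 11 = 19 days remain after November 11, 2067; 600 − 19 = 581 left.
December 2067 has 31 days: 581 − 31 = 550 left.
January 2068 has 31 days: 550 − 31 = 519 left.
February 2068 has 29 days (2068 is a leap year): 519 − 29 = 490 left.
March 2068 has 31 days: 490 − 31 = 459 left.
April 2068 has 30 days: 459 − 30 = 429 left.
May 2068 has 31 days: 429 − 31 = 398 left.
June 2068 has 30 days: 398 − 30 = 368 left.
July 2068 has 31 days: 368 − 31 = 337 left.
August 2068 has 31 days: 337 − 31 = 306 left.
September 2068 has 30 days: 306 − 30 = 276 left.
October 2068 has 31 days: 276 − 31 = 245 left.
November 2068 has 30 days: 245 − 30 = 215 left.
December 2068 has 31 days: 215 − 31 = 184 left.
January 2069 has 31 days: 184 − 31 = 153 left.
February 2069 has 28 days (2069 is not a leap year): 153 − 28 = 125 left.
March 2069 has 31 days: 125 − 31 = 94 left.
April 2069 has 30 days: 94 − 30 = 64 left.
May 2069 has 31 days: 64 − 31 = 33 left.
June 2069 has 30 days: 33 − 30 = 3 left.
3 days into July 2069 → July 3, 2069.

July 3, 2069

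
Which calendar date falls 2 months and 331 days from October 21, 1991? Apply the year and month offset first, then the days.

November 16, 1992

Counting forward 2 months and 331 days from October 21, 1991: first the month/year part, then the days.
month 10 + 2 = 12 → December 1991.
Day 21 is valid in December, giving December 21, 1991.
Now add 331 days from December 21, 1991.
December has 31 days, so 31 − 21 = 10 days remain after December 21, 1991; 331 − 10 = 321 left.
January 1992 has 31 days: 321 − 31 = 290 left.
February 1992 has 29 days (1992 is a leap year): 290 − 29 = 261 left.
March 1992 has 31 days: 261 − 31 = 230 left.
April 1992 has 30 days: 230 − 30 = 200 left.
May 1992 has 31 days: 200 − 31 = 169 left.
June 1992 has 30 days: 169 − 30 = 139 left.
July 1992 has 31 days: 139 − 31 = 108 left.
August 1992 has 31 days: 108 − 31 = 77 left.
September 1992 has 30 days: 77 − 30 = 47 left.
October 1992 has 31 days: 47 − 31 = 16 left.
16 days into November 1992 → November 16, 1992.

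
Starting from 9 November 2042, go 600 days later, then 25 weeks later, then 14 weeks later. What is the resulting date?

Counting forward 600 days from November 9, 2042:
November has 30 days, so 30 − 9 = 21 days remain after November 9, 2042; 600 − 21 = 579 left.
December 2042 has 31 days: 579 − 31 = 548 left.
January 2043 has 31 days: 548 − 31 = 517 left.
February 2043 has 28 days (2043 is not a leap year): 517 − 28 = 489 left.
March 2043 has 31 days: 489 − 31 = 458 left.
April 2043 has 30 days: 458 − 30 = 428 left.
May 2043 has 31 days: 428 − 31 = 397 left.
June 2043 has 30 days: 397 − 30 = 367 left.
July 2043 has 31 days: 367 − 31 = 336 left.
August 2043 has 31 days: 336 − 31 = 305 left.
September 2043 has 30 days: 305 − 30 = 275 left.
October 2043 has 31 days: 275 − 31 = 244 left.
November 2043 has 30 days: 244 − 30 = 214 left.
December 2043 has 31 days: 214 − 31 = 183 left.
January 2044 has 31 days: 183 − 31 = 152 left.
February 2044 has 29 days (2044 is a leap year): 152 − 29 = 123 left.
March 2044 has 31 days: 123 − 31 = 92 left.
April 2044 has 30 days: 92 − 30 = 62 left.
May 2044 has 31 days: 62 − 31 = 31 left.
June 2044 has 30 days: 31 − 30 = 1 left.
1 day into July 2044 → July 1, 2044.
Counting forward 25 weeks (= 175 days) from July 1, 2044:
July has 31 days, so 31 − 1 = 30 days remain after July 1, 2044; 175 − 30 = 145 left.
August 2044 has 31 days: 145 − 31 = 114 left.
September 2044 has 30 days: 114 − 30 = 84 left.
October 2044 has 31 days: 84 − 31 = 53 left.
November 2044 has 30 days: 53 − 30 = 23 left.
23 days into December 2044 → December 23, 2044.
Adding 14 weeks (= 98 days) from December 23, 2044:
December has 31 days, so 31 − 23 = 8 days remain after December 23, 2044; 98 − 8 = 90 left.
January 2045 has 31 days: 90 − 31 = 59 left.
February 2045 has 28 days (2045 is not a leap year): 59 − 28 = 31 left.
31 days into March 2045 → March 31, 2045.

March 31, 2045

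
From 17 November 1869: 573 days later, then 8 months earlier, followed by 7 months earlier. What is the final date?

March 13, 1870

Adding 573 days from November 17, 1869:
November has 30 days, so 30 − 17 = 13 days remain after November 17, 1869; 573 − 13 = 560 left.
December 1869 has 31 days: 560 − 31 = 529 left.
January 1870 has 31 days: 529 − 31 = 498 left.
February 1870 has 28 days (1870 is not a leap year): 498 − 28 = 470 left.
March 1870 has 31 days: 470 − 31 = 439 left.
April 1870 has 30 days: 439 − 30 = 409 left.
May 1870 has 31 days: 409 − 31 = 378 left.
June 1870 has 30 days: 378 − 30 = 348 left.
July 1870 has 31 days: 348 − 31 = 317 left.
August 1870 has 31 days: 317 − 31 = 286 left.
September 1870 has 30 days: 286 − 30 = 256 left.
October 1870 has 31 days: 256 − 31 = 225 left.
November 1870 has 30 days: 225 − 30 = 195 left.
December 1870 has 31 days: 195 − 31 = 164 left.
January 1871 has 31 days: 164 − 31 = 133 left.
February 1871 has 28 days (1871 is not a leap year): 133 − 28 = 105 left.
March 1871 has 31 days: 105 − 31 = 74 left.
April 1871 has 30 days: 74 − 30 = 44 left.
May 1871 has 31 days: 44 − 31 = 13 left.
13 days into June 1871 → June 13, 1871.
Subtracting 8 months from June 13, 1871:
month 6 − 8 = -2, which is month 10 of year 1870 → October 1870.
Day 13 is valid in October, giving October 13, 1870.
Counting back 7 months from October 13, 1870:
month 10 − 7 = 3 → March 1870.
Day 13 is valid in March, giving March 13, 1870.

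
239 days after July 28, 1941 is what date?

Advancing 239 days from July 28, 1941.
July has 31 days, so 31 − 28 = 3 days remain after July 28, 1941; 239 − 3 = 236 left.
August 1941 has 31 days: 236 − 31 = 205 left.
September 1941 has 30 days: 205 − 30 = 175 left.
October 1941 has 31 days: 175 − 31 = 144 left.
November 1941 has 30 days: 144 − 30 = 114 left.
December 1941 has 31 days: 114 − 31 = 83 left.
January 1942 has 31 days: 83 − 31 = 52 left.
February 1942 has 28 days (1942 is not a leap year): 52 − 28 = 24 left.
24 days into March 1942 → March 24, 1942.

March 24, 1942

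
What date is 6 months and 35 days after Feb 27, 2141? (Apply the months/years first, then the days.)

Adding 6 months and 35 days from February 27, 2141: first the month/year part, then the days.
month 2 + 6 = 8 → August 2141.
Day 27 is valid in August, giving August 27, 2141.
Now add 35 days from August 27, 2141.
August has 31 days, so 31 − 27 = 4 days remain after August 27, 2141; 35 − 4 = 31 left.
September 2141 has 30 days: 31 − 30 = 1 left.
1 day into October 2141 → October 1, 2141.

October 1, 2141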